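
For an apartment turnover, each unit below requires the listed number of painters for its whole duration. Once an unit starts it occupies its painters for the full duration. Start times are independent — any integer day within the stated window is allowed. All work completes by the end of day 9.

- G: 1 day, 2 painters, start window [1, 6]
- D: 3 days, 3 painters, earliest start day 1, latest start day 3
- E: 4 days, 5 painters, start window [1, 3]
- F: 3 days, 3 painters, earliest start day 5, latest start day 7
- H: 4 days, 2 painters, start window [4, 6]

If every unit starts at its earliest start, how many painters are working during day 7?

At early start, day 7 has: F, H.
Demand: 3 + 2 = 5.

5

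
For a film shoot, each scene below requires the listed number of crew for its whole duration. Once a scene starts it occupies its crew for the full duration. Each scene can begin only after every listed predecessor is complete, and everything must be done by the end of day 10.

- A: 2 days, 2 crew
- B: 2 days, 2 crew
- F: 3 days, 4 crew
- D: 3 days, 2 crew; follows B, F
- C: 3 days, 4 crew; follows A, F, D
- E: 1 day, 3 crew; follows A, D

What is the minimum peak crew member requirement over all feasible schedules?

Early-start (A@1, B@1, F@1, D@4, C@7, E@7) gives peak 8: d1:8  d2:8  d3:4  d4:2  d5:2  d6:2  d7:7  d8:4  d9:4  d10:0.
Shift A→3, E→10.
Schedule A@3, B@1, F@1, D@4, C@7, E@10: d1:6  d2:6  d3:6  d4:4  d5:2  d6:2  d7:4  d8:4  d9:4  d10:3 — peak 6.

6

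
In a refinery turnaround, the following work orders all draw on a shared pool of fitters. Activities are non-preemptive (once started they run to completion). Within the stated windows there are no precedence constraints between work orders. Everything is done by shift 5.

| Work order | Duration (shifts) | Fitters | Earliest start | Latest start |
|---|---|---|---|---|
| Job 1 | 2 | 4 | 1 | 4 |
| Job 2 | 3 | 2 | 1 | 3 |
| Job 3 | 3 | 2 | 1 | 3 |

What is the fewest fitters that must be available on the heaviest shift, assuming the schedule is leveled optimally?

4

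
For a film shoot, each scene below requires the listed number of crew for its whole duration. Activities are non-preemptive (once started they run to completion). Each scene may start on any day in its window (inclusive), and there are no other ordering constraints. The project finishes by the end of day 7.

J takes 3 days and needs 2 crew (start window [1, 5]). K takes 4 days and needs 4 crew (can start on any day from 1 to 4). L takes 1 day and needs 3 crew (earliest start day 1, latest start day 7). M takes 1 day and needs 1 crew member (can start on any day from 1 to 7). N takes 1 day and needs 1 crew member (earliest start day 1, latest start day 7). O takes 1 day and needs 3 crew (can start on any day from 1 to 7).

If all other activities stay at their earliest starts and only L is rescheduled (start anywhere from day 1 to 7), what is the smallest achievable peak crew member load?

L@1: d1:14  d2:6  d3:6  d4:4  d5:0  d6:0  d7:0 → peak 14
L@2: d1:11  d2:9  d3:6  d4:4  d5:0  d6:0  d7:0 → peak 11
L@3: d1:11  d2:6  d3:9  d4:4  d5:0  d6:0  d7:0 → peak 11
L@4: d1:11  d2:6  d3:6  d4:7  d5:0  d6:0  d7:0 → peak 11
L@5: d1:11  d2:6  d3:6  d4:4  d5:3  d6:0  d7:0 → peak 11
L@6: d1:11  d2:6  d3:6  d4:4  d5:0  d6:3  d7:0 → peak 11
L@7: d1:11  d2:6  d3:6  d4:4  d5:0  d6:0  d7:3 → peak 11
Best is L@2, peak 11.

11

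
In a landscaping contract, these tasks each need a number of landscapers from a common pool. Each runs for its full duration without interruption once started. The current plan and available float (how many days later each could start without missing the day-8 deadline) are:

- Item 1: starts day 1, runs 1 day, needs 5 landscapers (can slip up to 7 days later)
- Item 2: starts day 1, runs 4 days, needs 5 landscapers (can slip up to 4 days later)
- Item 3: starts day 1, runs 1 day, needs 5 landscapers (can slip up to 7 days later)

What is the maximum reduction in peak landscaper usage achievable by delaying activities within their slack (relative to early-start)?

Early-start peak: d1:15  d2:5  d3:5  d4:5  d5:0  d6:0  d7:0  d8:0 ⇒ 15.
Leveled (Item 1@1, Item 2@2, Item 3@6): d1:5  d2:5  d3:5  d4:5  d5:5  d6:5  d7:0  d8:0 ⇒ 5.
Reduction 15 − 5 = 10.

10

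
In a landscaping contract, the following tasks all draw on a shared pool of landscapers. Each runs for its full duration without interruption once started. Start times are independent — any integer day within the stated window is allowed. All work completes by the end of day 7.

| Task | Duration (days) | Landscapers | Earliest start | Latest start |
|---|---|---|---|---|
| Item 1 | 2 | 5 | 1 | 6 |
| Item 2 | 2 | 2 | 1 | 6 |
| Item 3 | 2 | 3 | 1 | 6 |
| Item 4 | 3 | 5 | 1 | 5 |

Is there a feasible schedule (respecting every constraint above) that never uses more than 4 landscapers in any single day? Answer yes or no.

Total landscaper-days = 35; over 7 days the average is 35/7 > 4, so some day must exceed 4.

no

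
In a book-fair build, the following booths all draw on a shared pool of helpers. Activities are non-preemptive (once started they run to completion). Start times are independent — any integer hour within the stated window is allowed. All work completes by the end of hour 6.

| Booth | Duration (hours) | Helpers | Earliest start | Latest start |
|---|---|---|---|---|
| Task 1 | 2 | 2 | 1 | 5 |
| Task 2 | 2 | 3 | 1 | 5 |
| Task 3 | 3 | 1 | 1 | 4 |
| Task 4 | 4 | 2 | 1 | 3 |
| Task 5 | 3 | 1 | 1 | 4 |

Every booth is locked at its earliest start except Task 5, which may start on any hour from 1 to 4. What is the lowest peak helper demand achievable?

8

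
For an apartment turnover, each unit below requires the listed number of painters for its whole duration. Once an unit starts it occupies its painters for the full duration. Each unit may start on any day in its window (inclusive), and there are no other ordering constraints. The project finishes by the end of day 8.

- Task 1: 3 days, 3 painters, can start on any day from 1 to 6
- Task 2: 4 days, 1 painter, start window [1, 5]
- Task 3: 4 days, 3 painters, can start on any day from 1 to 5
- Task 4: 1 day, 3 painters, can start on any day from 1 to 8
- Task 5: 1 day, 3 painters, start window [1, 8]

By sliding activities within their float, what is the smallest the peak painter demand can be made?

Early-start (Task 1@1, Task 2@1, Task 3@1, Task 4@1, Task 5@1) gives peak 13: d1:13  d2:7  d3:7  d4:4  d5:0  d6:0  d7:0  d8:0.
Shift Task 3→4, Task 4→5, Task 5→6.
Schedule Task 1@1, Task 2@1, Task 3@4, Task 4@5, Task 5@6: d1:4  d2:4  d3:4  d4:4  d5:6  d6:6  d7:3  d8:0 — peak 6.

6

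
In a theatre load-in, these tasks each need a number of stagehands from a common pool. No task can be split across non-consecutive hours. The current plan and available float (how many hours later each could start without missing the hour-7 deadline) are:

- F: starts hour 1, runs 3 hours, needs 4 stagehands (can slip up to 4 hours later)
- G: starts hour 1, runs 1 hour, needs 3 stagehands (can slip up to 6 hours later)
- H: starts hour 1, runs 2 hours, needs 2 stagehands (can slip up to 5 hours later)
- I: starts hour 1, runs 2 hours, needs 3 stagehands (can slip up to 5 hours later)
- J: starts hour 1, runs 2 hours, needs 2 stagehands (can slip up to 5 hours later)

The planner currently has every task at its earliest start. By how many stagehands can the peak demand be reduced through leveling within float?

Early-start peak: h1:14  h2:11  h3:4  h4:0  h5:0  h6:0  h7:0 ⇒ 14.
Leveled (F@1, G@4, H@4, I@5, J@6): h1:4  h2:4  h3:4  h4:5  h5:5  h6:5  h7:2 ⇒ 5.
Reduction 14 − 5 = 9.

9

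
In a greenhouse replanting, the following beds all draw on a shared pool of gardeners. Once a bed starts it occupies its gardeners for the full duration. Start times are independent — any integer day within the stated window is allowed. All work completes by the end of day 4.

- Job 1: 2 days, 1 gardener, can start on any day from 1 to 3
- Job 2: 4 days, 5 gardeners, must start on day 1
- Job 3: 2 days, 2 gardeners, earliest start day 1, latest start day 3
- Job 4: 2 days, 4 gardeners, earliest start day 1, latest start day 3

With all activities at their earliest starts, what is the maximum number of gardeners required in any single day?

12

Early-start schedule: Job 1@1, Job 2@1, Job 3@1, Job 4@1.
Load per day: day 1: 12, day 2: 12, day 3: 5, day 4: 5.
Peak is 12.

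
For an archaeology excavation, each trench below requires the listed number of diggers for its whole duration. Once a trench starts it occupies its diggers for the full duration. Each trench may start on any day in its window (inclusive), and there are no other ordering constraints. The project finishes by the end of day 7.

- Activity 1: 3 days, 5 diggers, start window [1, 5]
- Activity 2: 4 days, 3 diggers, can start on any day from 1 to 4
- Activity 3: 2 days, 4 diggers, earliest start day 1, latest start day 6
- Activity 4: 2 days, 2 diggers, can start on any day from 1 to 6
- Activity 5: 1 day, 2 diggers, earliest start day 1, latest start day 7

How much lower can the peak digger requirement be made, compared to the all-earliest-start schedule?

Early-start peak: d1:16  d2:14  d3:8  d4:3  d5:0  d6:0  d7:0 ⇒ 16.
Leveled (Activity 1@1, Activity 2@4, Activity 3@4, Activity 4@1, Activity 5@3): d1:7  d2:7  d3:7  d4:7  d5:7  d6:3  d7:3 ⇒ 7.
Reduction 16 − 7 = 9.

9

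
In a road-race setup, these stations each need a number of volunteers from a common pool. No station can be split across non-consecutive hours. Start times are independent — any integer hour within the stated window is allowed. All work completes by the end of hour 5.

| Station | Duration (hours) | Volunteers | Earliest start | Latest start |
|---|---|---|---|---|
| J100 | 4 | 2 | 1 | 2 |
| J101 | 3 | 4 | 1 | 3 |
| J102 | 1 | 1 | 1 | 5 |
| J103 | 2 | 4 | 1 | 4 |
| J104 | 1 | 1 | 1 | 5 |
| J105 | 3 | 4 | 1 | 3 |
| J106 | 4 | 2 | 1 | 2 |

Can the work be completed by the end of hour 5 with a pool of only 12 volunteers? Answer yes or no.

Schedule J100@1, J101@1, J102@1, J103@1, J104@1, J105@3, J106@2: h1:12  h2:12  h3:12  h4:8  h5:6 — peak 12 ≤ 12.

yes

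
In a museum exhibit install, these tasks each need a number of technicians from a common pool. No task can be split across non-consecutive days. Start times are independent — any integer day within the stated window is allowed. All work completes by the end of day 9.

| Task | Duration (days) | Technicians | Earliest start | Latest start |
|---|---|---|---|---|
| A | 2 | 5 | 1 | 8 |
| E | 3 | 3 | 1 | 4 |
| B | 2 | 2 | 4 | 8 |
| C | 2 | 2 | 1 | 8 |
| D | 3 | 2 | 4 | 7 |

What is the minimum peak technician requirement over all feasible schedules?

5

Early-start (A@1, E@1, B@4, C@1, D@4) gives peak 10: d1:10  d2:10  d3:3  d4:4  d5:4  d6:2  d7:0  d8:0  d9:0.
Shift E→3, C→6, D→6.
Schedule A@1, E@3, B@4, C@6, D@6: d1:5  d2:5  d3:3  d4:5  d5:5  d6:4  d7:4  d8:2  d9:0 — peak 5.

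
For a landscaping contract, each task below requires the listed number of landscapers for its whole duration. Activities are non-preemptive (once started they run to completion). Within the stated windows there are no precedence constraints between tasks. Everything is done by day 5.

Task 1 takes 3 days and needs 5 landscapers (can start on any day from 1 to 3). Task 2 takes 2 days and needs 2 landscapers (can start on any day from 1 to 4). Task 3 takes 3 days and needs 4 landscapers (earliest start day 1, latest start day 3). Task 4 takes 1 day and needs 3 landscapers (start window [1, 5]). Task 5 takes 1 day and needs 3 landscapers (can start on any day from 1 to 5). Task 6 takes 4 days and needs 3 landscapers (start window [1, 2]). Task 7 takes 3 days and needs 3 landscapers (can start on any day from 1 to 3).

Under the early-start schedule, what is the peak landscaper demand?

23

Early-start schedule: Task 1@1, Task 2@1, Task 3@1, Task 4@1, Task 5@1, Task 6@1, Task 7@1.
Load per day: day 1: 23, day 2: 17, day 3: 15, day 4: 3, day 5: 0.
Peak is 23.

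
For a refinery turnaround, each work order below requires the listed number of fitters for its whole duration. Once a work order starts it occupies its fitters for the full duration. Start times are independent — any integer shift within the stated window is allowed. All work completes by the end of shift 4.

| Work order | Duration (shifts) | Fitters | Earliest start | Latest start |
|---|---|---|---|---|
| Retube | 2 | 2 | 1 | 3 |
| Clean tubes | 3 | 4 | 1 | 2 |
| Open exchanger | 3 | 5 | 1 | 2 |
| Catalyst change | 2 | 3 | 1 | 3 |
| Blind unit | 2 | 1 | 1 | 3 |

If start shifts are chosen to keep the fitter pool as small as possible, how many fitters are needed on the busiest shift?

12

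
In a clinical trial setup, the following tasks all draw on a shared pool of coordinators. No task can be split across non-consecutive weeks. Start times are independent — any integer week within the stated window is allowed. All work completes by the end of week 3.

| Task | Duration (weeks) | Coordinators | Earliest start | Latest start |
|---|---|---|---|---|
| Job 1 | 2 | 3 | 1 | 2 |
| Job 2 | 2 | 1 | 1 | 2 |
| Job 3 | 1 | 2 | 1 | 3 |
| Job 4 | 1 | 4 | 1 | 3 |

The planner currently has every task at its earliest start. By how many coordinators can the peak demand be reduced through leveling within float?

5

Early-start peak: w1:10  w2:4  w3:0 ⇒ 10.
Leveled (Job 1@1, Job 2@2, Job 3@1, Job 4@3): w1:5  w2:4  w3:5 ⇒ 5.
Reduction 10 − 5 = 5.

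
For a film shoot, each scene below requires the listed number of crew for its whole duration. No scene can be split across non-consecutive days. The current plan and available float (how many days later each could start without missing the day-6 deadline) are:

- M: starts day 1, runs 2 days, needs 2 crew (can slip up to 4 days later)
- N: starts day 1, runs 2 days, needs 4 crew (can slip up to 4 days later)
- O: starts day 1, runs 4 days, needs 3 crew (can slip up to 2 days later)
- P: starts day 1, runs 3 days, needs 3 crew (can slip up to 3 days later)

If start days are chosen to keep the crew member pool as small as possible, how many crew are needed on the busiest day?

6

Early-start (M@1, N@1, O@1, P@1) gives peak 12: d1:12  d2:12  d3:6  d4:3  d5:0  d6:0.
Shift O→3, P→3.
Schedule M@1, N@1, O@3, P@3: d1:6  d2:6  d3:6  d4:6  d5:6  d6:3 — peak 6.
Total crew member-days = 33 over 6 days ⇒ peak ≥ ⌈33/6⌉ = 6, so 6 is optimal.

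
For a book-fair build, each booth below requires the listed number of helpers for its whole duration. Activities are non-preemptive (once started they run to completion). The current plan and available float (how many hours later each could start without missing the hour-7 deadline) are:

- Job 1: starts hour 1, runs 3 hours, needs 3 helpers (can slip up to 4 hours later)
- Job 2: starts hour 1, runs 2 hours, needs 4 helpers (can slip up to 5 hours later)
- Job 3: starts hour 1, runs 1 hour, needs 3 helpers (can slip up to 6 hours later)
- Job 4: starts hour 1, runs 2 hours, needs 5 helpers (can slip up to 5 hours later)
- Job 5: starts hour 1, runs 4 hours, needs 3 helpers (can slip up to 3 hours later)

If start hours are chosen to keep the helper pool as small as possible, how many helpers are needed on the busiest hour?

7

Early-start (Job 1@1, Job 2@1, Job 3@1, Job 4@1, Job 5@1) gives peak 18: h1:18  h2:15  h3:6  h4:3  h5:0  h6:0  h7:0.
Shift Job 2→4, Job 4→6, Job 5→2.
Schedule Job 1@1, Job 2@4, Job 3@1, Job 4@6, Job 5@2: h1:6  h2:6  h3:6  h4:7  h5:7  h6:5  h7:5 — peak 7.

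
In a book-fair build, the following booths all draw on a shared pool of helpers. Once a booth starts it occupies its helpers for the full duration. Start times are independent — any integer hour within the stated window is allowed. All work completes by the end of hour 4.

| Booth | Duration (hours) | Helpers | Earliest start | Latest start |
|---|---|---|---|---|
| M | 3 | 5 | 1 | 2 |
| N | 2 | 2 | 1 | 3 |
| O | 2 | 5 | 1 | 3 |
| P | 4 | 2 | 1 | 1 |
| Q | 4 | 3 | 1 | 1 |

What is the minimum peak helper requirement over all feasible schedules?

Early-start (M@1, N@1, O@1, P@1, Q@1) gives peak 17: h1:17  h2:17  h3:10  h4:5.
Shift O→3.
Schedule M@1, N@1, O@3, P@1, Q@1: h1:12  h2:12  h3:15  h4:10 — peak 15.
No arrangement of the 18 feasible schedules does better.

15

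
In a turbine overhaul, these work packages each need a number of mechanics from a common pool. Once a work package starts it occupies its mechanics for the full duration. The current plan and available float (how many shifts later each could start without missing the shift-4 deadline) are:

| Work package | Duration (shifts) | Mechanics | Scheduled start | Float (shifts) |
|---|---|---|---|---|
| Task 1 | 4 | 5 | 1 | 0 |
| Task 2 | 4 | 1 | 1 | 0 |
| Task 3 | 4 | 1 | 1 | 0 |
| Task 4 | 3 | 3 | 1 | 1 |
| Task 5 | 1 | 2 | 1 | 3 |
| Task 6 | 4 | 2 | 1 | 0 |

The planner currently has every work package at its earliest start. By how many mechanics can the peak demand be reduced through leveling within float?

2

Early-start peak: s1:14  s2:12  s3:12  s4:9 ⇒ 14.
Leveled (Task 1@1, Task 2@1, Task 3@1, Task 4@1, Task 5@4, Task 6@1): s1:12  s2:12  s3:12  s4:11 ⇒ 12.
Reduction 14 − 12 = 2.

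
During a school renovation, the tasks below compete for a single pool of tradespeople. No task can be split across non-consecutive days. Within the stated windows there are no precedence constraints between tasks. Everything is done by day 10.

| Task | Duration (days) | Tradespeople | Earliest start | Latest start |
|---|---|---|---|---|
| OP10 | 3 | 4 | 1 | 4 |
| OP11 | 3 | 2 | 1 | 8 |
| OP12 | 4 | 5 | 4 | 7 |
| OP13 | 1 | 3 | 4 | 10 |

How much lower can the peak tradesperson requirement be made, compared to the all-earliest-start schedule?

3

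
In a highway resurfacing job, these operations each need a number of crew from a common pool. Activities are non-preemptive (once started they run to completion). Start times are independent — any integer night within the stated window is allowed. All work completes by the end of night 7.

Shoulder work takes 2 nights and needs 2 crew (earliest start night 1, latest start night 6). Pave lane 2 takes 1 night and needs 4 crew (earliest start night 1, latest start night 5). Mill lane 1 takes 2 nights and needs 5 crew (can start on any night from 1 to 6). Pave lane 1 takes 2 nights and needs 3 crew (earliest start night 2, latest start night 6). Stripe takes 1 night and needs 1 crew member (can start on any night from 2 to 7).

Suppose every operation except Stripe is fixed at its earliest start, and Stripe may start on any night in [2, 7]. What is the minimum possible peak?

11

Stripe@2: n1:11  n2:11  n3:3  n4:0  n5:0  n6:0  n7:0 → peak 11
Stripe@3: n1:11  n2:10  n3:4  n4:0  n5:0  n6:0  n7:0 → peak 11
Stripe@4: n1:11  n2:10  n3:3  n4:1  n5:0  n6:0  n7:0 → peak 11
Stripe@5: n1:11  n2:10  n3:3  n4:0  n5:1  n6:0  n7:0 → peak 11
Stripe@6: n1:11  n2:10  n3:3  n4:0  n5:0  n6:1  n7:0 → peak 11
Stripe@7: n1:11  n2:10  n3:3  n4:0  n5:0  n6:0  n7:1 → peak 11
Best is Stripe@2, peak 11.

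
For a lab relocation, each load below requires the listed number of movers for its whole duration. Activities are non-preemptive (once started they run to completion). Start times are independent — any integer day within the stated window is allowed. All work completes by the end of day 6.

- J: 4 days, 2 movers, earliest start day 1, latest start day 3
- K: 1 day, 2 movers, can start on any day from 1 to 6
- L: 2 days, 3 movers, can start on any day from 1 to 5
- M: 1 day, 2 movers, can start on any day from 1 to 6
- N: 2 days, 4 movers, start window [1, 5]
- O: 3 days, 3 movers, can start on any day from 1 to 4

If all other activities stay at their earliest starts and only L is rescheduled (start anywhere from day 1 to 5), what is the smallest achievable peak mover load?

L@1: d1:16  d2:12  d3:5  d4:2  d5:0  d6:0 → peak 16
L@2: d1:13  d2:12  d3:8  d4:2  d5:0  d6:0 → peak 13
L@3: d1:13  d2:9  d3:8  d4:5  d5:0  d6:0 → peak 13
L@4: d1:13  d2:9  d3:5  d4:5  d5:3  d6:0 → peak 13
L@5: d1:13  d2:9  d3:5  d4:2  d5:3  d6:3 → peak 13
Best is L@2, peak 13.

13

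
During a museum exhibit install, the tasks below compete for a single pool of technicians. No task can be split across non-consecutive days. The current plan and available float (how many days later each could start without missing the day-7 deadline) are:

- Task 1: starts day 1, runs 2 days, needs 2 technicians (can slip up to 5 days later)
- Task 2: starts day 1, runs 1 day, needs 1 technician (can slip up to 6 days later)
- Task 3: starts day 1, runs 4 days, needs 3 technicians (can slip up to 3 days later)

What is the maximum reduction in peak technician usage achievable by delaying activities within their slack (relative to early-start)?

3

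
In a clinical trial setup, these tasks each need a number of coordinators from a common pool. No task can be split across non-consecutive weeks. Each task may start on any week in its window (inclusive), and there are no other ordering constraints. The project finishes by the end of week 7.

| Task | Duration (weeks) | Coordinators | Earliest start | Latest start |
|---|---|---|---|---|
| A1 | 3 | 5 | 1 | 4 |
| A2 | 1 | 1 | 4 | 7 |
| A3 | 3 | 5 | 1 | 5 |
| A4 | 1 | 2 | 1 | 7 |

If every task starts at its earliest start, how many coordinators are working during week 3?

At early start, week 3 has: A1, A3.
Demand: 5 + 5 = 10.

10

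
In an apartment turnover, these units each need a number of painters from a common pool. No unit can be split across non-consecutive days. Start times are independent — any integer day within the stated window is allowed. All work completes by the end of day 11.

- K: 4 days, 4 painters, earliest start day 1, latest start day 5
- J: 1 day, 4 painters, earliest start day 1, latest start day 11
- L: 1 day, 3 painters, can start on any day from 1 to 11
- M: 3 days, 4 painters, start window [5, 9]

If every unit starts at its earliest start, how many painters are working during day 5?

4

At early start, day 5 has: M.
Demand: 4 = 4.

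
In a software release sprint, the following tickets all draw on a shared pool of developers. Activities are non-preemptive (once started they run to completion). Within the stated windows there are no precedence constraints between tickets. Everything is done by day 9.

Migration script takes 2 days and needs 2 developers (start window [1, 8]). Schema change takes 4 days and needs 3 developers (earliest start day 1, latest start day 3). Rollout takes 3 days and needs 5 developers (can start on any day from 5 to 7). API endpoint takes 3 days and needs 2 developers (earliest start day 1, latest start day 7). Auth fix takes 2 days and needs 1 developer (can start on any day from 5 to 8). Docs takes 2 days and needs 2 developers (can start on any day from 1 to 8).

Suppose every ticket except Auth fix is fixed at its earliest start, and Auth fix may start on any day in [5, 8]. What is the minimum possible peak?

9

Auth fix@5: d1:9  d2:9  d3:5  d4:3  d5:6  d6:6  d7:5  d8:0  d9:0 → peak 9
Auth fix@6: d1:9  d2:9  d3:5  d4:3  d5:5  d6:6  d7:6  d8:0  d9:0 → peak 9
Auth fix@7: d1:9  d2:9  d3:5  d4:3  d5:5  d6:5  d7:6  d8:1  d9:0 → peak 9
Auth fix@8: d1:9  d2:9  d3:5  d4:3  d5:5  d6:5  d7:5  d8:1  d9:1 → peak 9
Best is Auth fix@5, peak 9.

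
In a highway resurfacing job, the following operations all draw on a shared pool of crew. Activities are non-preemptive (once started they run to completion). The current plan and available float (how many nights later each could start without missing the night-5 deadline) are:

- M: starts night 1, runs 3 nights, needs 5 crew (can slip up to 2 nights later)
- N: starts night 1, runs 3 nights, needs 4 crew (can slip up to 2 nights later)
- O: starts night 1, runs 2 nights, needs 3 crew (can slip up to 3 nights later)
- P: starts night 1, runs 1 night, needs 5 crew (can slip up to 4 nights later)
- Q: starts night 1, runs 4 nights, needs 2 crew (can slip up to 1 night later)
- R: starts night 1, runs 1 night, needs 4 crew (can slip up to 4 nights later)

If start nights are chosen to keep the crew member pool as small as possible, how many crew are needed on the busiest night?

Early-start (M@1, N@1, O@1, P@1, Q@1, R@1) gives peak 23: n1:23  n2:14  n3:11  n4:2  n5:0.
Shift O→4, P→4, R→5.
Schedule M@1, N@1, O@4, P@4, Q@1, R@5: n1:11  n2:11  n3:11  n4:10  n5:7 — peak 11.

11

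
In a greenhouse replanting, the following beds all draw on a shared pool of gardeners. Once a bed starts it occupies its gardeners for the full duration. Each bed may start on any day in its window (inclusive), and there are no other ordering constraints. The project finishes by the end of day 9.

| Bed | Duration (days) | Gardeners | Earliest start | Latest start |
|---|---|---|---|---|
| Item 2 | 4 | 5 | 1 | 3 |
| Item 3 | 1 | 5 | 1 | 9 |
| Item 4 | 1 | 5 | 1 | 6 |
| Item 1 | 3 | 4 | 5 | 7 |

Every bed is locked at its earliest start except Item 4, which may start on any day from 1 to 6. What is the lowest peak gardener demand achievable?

10

Item 4@1: d1:15  d2:5  d3:5  d4:5  d5:4  d6:4  d7:4  d8:0  d9:0 → peak 15
Item 4@2: d1:10  d2:10  d3:5  d4:5  d5:4  d6:4  d7:4  d8:0  d9:0 → peak 10
Item 4@3: d1:10  d2:5  d3:10  d4:5  d5:4  d6:4  d7:4  d8:0  d9:0 → peak 10
Item 4@4: d1:10  d2:5  d3:5  d4:10  d5:4  d6:4  d7:4  d8:0  d9:0 → peak 10
Item 4@5: d1:10  d2:5  d3:5  d4:5  d5:9  d6:4  d7:4  d8:0  d9:0 → peak 10
Item 4@6: d1:10  d2:5  d3:5  d4:5  d5:4  d6:9  d7:4  d8:0  d9:0 → peak 10
Best is Item 4@2, peak 10.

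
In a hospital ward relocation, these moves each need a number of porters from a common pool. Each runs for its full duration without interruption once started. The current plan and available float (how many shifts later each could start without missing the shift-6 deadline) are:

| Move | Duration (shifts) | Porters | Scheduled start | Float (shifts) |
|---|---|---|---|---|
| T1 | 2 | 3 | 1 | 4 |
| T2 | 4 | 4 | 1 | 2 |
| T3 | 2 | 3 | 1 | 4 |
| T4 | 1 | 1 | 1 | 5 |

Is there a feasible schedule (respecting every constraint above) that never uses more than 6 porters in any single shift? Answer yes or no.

yes

Schedule T1@1, T2@3, T3@1, T4@3: s1:6  s2:6  s3:5  s4:4  s5:4  s6:4 — peak 6 ≤ 6.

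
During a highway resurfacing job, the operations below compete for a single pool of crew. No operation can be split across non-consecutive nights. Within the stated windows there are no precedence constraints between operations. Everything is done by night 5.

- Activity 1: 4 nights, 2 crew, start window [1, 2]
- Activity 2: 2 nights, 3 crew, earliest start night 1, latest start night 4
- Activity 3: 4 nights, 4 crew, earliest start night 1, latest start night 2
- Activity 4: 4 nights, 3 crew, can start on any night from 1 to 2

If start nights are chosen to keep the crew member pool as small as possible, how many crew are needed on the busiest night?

Schedule Activity 1@1, Activity 2@1, Activity 3@1, Activity 4@1: n1:12  n2:12  n3:9  n4:9  n5:0 — peak 12.

12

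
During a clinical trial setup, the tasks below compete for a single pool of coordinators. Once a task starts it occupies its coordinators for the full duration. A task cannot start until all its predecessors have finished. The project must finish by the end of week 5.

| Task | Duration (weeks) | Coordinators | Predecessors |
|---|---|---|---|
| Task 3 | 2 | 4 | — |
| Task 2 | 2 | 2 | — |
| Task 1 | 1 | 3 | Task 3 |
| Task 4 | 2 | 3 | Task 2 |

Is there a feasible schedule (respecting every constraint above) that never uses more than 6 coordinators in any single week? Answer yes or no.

Schedule Task 3@1, Task 2@1, Task 1@3, Task 4@3: w1:6  w2:6  w3:6  w4:3  w5:0 — peak 6 ≤ 6.

yes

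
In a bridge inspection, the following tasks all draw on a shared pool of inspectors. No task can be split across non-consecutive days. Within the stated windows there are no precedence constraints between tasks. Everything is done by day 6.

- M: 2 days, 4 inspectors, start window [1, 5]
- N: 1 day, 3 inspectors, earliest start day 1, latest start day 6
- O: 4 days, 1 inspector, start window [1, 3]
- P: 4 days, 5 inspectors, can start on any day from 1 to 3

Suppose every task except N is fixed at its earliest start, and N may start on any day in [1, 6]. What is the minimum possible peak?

N@1: d1:13  d2:10  d3:6  d4:6  d5:0  d6:0 → peak 13
N@2: d1:10  d2:13  d3:6  d4:6  d5:0  d6:0 → peak 13
N@3: d1:10  d2:10  d3:9  d4:6  d5:0  d6:0 → peak 10
N@4: d1:10  d2:10  d3:6  d4:9  d5:0  d6:0 → peak 10
N@5: d1:10  d2:10  d3:6  d4:6  d5:3  d6:0 → peak 10
N@6: d1:10  d2:10  d3:6  d4:6  d5:0  d6:3 → peak 10
Best is N@3, peak 10.

10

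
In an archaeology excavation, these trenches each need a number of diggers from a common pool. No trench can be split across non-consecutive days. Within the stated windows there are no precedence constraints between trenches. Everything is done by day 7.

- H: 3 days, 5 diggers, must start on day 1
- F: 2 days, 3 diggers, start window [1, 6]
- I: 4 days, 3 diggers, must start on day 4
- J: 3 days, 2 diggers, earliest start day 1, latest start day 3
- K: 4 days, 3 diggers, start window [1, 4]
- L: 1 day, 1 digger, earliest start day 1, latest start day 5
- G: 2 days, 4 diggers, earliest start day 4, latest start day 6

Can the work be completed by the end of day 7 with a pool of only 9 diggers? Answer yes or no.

no

The minimum achievable peak is 10; 9 < 10, so no feasible schedule stays within the cap.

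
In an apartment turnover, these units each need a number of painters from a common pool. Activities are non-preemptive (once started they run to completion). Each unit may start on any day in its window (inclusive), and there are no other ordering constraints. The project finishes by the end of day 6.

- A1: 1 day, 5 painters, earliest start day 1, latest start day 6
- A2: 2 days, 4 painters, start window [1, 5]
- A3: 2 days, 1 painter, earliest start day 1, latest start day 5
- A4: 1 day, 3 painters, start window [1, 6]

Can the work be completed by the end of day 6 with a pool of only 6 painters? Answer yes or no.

Schedule A1@1, A2@2, A3@2, A4@4: d1:5  d2:5  d3:5  d4:3  d5:0  d6:0 — peak 5 ≤ 6.

yes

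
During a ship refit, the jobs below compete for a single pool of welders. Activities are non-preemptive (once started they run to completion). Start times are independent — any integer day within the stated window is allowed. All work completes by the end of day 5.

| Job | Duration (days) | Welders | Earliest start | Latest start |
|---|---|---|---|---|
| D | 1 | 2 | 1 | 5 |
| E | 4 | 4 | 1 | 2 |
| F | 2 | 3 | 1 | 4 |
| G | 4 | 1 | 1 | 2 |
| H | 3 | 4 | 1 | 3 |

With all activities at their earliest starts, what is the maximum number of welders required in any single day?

14

Early-start schedule: D@1, E@1, F@1, G@1, H@1.
Load per day: day 1: 14, day 2: 12, day 3: 9, day 4: 5, day 5: 0.
Peak is 14.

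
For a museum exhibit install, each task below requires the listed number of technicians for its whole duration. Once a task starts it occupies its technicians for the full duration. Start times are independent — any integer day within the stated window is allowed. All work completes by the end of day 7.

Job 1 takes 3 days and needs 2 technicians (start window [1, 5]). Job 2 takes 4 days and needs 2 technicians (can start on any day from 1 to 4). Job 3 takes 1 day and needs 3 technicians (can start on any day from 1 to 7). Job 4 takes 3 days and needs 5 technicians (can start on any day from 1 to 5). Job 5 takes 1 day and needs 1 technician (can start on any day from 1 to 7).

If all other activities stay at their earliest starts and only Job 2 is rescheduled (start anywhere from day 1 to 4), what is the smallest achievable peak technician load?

Job 2@1: d1:13  d2:9  d3:9  d4:2  d5:0  d6:0  d7:0 → peak 13
Job 2@2: d1:11  d2:9  d3:9  d4:2  d5:2  d6:0  d7:0 → peak 11
Job 2@3: d1:11  d2:7  d3:9  d4:2  d5:2  d6:2  d7:0 → peak 11
Job 2@4: d1:11  d2:7  d3:7  d4:2  d5:2  d6:2  d7:2 → peak 11
Best is Job 2@2, peak 11.

11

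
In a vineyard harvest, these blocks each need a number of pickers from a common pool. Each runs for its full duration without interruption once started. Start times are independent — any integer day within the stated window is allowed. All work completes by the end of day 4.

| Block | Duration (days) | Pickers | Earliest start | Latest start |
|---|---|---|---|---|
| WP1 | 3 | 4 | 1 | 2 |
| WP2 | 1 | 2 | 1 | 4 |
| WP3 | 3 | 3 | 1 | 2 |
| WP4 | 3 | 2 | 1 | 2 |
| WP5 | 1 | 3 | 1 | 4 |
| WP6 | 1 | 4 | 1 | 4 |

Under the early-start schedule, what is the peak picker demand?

Early-start schedule: WP1@1, WP2@1, WP3@1, WP4@1, WP5@1, WP6@1.
Load per day: day 1: 18, day 2: 9, day 3: 9, day 4: 0.
Peak is 18.

18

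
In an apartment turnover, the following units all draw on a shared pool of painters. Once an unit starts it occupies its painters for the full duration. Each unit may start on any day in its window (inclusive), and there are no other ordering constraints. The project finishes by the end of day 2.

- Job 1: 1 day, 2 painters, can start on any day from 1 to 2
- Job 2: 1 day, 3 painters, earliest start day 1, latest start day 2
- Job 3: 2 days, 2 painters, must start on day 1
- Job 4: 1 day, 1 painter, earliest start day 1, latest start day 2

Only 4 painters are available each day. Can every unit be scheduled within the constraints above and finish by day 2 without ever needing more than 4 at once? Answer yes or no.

no

Total painter-days = 10; over 2 days the average is 10/2 > 4, so some day must exceed 4.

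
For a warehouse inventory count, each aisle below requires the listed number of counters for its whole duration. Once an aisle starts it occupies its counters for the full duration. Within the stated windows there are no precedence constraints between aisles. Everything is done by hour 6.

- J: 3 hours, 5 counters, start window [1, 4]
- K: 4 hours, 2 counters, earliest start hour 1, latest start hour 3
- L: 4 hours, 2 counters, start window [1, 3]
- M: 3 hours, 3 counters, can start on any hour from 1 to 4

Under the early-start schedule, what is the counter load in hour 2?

At early start, hour 2 has: J, K, L, M.
Demand: 5 + 2 + 2 + 3 = 12.

12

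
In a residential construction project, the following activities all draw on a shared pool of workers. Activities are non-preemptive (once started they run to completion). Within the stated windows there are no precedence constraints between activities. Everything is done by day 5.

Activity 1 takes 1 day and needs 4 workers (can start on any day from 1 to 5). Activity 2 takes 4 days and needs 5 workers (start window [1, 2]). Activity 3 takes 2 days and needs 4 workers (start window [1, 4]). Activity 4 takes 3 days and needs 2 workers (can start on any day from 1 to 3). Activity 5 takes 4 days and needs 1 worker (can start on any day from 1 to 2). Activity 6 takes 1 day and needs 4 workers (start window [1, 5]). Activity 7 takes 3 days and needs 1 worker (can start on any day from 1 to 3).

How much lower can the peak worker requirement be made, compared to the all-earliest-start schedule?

Early-start peak: d1:21  d2:13  d3:9  d4:6  d5:0 ⇒ 21.
Leveled (Activity 1@1, Activity 2@1, Activity 3@4, Activity 4@1, Activity 5@2, Activity 6@5, Activity 7@2): d1:11  d2:9  d3:9  d4:11  d5:9 ⇒ 11.
Reduction 21 − 11 = 10.

10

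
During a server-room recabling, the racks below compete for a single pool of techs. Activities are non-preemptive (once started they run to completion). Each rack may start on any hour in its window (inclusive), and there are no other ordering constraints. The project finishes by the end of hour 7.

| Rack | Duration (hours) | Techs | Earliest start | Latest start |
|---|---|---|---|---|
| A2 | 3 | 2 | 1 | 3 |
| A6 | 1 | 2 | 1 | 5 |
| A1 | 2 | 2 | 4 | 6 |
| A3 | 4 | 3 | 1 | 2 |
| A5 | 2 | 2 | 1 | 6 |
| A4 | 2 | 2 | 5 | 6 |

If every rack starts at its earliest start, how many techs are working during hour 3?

At early start, hour 3 has: A2, A3.
Demand: 2 + 3 = 5.

5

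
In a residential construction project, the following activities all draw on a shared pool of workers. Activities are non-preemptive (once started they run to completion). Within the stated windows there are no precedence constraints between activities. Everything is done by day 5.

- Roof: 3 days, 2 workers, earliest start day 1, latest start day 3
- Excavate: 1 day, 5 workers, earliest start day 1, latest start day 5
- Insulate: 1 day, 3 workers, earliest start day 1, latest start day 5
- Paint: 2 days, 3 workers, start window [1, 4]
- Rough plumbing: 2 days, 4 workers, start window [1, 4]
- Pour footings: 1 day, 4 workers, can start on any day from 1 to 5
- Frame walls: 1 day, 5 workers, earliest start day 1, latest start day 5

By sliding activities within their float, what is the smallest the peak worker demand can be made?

8

Early-start (Roof@1, Excavate@1, Insulate@1, Paint@1, Rough plumbing@1, Pour footings@1, Frame walls@1) gives peak 26: d1:26  d2:9  d3:2  d4:0  d5:0.
Shift Insulate→3, Paint→3, Rough plumbing→4, Pour footings→5, Frame walls→2.
Schedule Roof@1, Excavate@1, Insulate@3, Paint@3, Rough plumbing@4, Pour footings@5, Frame walls@2: d1:7  d2:7  d3:8  d4:7  d5:8 — peak 8.
Total worker-days = 37 over 5 days ⇒ peak ≥ ⌈37/5⌉ = 8, so 8 is optimal.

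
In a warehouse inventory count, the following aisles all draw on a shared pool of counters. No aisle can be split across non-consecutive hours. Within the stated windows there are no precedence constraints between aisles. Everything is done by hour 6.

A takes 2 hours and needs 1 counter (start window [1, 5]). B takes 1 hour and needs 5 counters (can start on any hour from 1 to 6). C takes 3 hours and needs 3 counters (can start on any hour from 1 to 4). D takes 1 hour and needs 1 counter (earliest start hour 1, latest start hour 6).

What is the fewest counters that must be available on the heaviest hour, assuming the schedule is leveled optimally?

Early-start (A@1, B@1, C@1, D@1) gives peak 10: h1:10  h2:4  h3:3  h4:0  h5:0  h6:0.
Shift B→3, C→4.
Schedule A@1, B@3, C@4, D@1: h1:2  h2:1  h3:5  h4:3  h5:3  h6:3 — peak 5.

5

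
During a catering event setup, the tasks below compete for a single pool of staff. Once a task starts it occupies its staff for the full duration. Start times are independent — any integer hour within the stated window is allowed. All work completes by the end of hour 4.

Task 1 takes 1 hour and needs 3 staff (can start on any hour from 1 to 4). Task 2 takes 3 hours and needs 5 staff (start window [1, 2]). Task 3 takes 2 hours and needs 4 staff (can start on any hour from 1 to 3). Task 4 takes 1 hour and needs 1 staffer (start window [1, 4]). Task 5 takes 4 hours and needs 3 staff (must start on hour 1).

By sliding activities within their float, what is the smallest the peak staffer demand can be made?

12

Early-start (Task 1@1, Task 2@1, Task 3@1, Task 4@1, Task 5@1) gives peak 16: h1:16  h2:12  h3:8  h4:3.
Shift Task 3→2.
Schedule Task 1@1, Task 2@1, Task 3@2, Task 4@1, Task 5@1: h1:12  h2:12  h3:12  h4:3 — peak 12.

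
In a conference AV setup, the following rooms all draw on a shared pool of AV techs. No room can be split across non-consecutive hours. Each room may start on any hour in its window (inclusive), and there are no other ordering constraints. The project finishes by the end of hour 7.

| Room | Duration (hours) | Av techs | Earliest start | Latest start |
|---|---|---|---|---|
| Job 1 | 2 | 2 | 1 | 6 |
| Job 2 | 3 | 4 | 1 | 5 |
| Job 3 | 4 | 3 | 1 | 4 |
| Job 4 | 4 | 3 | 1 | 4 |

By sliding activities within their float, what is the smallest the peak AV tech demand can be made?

Early-start (Job 1@1, Job 2@1, Job 3@1, Job 4@1) gives peak 12: h1:12  h2:12  h3:10  h4:6  h5:0  h6:0  h7:0.
Shift Job 3→4, Job 4→4.
Schedule Job 1@1, Job 2@1, Job 3@4, Job 4@4: h1:6  h2:6  h3:4  h4:6  h5:6  h6:6  h7:6 — peak 6.
Total AV tech-hours = 40 over 7 hours ⇒ peak ≥ ⌈40/7⌉ = 6, so 6 is optimal.

6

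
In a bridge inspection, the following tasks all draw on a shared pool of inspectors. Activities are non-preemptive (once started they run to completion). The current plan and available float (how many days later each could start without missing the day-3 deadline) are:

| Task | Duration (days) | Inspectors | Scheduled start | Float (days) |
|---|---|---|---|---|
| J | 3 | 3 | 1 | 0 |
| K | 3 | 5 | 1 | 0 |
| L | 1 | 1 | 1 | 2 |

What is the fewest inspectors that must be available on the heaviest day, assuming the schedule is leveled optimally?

9

Schedule J@1, K@1, L@1: d1:9  d2:8  d3:8 — peak 9.
Total inspector-days = 25 over 3 days ⇒ peak ≥ ⌈25/3⌉ = 9, so 9 is optimal.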